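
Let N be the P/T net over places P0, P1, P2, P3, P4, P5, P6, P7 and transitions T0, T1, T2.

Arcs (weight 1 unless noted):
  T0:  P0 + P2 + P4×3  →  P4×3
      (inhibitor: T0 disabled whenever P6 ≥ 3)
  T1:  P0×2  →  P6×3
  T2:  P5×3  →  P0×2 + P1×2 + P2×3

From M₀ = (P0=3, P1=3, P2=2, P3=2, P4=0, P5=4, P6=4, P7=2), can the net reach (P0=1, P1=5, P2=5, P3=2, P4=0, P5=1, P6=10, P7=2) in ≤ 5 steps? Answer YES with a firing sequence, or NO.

YES — reachable via ⟨T1, T2, T1⟩ (3 firings)

step 1: fire T1:  (P0=3, P1=3, P2=2, P3=2, P4=0, P5=4, P6=4, P7=2) → (P0=1, P1=3, P2=2, P3=2, P4=0, P5=4, P6=7, P7=2)
step 2: fire T2:  (P0=1, P1=3, P2=2, P3=2, P4=0, P5=4, P6=7, P7=2) → (P0=3, P1=5, P2=5, P3=2, P4=0, P5=1, P6=7, P7=2)
step 3: fire T1:  (P0=3, P1=5, P2=5, P3=2, P4=0, P5=1, P6=7, P7=2) → (P0=1, P1=5, P2=5, P3=2, P4=0, P5=1, P6=10, P7=2)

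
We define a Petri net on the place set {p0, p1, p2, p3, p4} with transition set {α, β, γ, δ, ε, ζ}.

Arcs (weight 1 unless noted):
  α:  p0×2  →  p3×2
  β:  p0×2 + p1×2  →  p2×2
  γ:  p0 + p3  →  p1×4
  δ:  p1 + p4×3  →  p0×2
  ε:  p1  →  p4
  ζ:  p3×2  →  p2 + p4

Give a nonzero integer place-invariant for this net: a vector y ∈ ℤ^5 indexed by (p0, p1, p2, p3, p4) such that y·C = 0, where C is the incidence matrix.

y = (p0:2, p1:1, p2:3, p3:2, p4:1)

Incidence matrix C (rows=places, cols=transitions):
        α    β    γ    δ    ε    ζ
   p0  -2   -2   -1    2    0    0
   p1   0   -2    4   -1   -1    0
   p2   0    2    0    0    0    1
   p3   2    0   -1    0    0   -2
   p4   0    0    0   -3    1    1

Candidate y = [2, 1, 3, 2, 1]; check y·C column-wise:
  col α: 2·-2 + 1·0 + 3·0 + 2·2 + 1·0 = 0
  col β: 2·-2 + 1·-2 + 3·2 + 2·0 + 1·0 = 0
  col γ: 2·-1 + 1·4 + 3·0 + 2·-1 + 1·0 = 0
  col δ: 2·2 + 1·-1 + 3·0 + 2·0 + 1·-3 = 0
  col ε: 2·0 + 1·-1 + 3·0 + 2·0 + 1·1 = 0
  col ζ: 2·0 + 1·0 + 3·1 + 2·-2 + 1·1 = 0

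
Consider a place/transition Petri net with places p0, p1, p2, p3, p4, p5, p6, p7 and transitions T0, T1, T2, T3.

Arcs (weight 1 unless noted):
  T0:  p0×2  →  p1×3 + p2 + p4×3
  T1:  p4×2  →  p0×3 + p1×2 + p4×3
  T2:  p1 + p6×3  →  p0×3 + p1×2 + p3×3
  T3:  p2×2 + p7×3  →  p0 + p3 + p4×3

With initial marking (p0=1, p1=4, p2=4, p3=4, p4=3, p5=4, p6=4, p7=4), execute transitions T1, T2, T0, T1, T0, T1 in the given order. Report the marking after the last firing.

step 1: fire T1:  (p0=1, p1=4, p2=4, p3=4, p4=3, p5=4, p6=4, p7=4) → (p0=4, p1=6, p2=4, p3=4, p4=4, p5=4, p6=4, p7=4)
step 2: fire T2:  (p0=4, p1=6, p2=4, p3=4, p4=4, p5=4, p6=4, p7=4) → (p0=7, p1=7, p2=4, p3=7, p4=4, p5=4, p6=1, p7=4)
step 3: fire T0:  (p0=7, p1=7, p2=4, p3=7, p4=4, p5=4, p6=1, p7=4) → (p0=5, p1=10, p2=5, p3=7, p4=7, p5=4, p6=1, p7=4)
step 4: fire T1:  (p0=5, p1=10, p2=5, p3=7, p4=7, p5=4, p6=1, p7=4) → (p0=8, p1=12, p2=5, p3=7, p4=8, p5=4, p6=1, p7=4)
step 5: fire T0:  (p0=8, p1=12, p2=5, p3=7, p4=8, p5=4, p6=1, p7=4) → (p0=6, p1=15, p2=6, p3=7, p4=11, p5=4, p6=1, p7=4)
step 6: fire T1:  (p0=6, p1=15, p2=6, p3=7, p4=11, p5=4, p6=1, p7=4) → (p0=9, p1=17, p2=6, p3=7, p4=12, p5=4, p6=1, p7=4)

(p0=9, p1=17, p2=6, p3=7, p4=12, p5=4, p6=1, p7=4)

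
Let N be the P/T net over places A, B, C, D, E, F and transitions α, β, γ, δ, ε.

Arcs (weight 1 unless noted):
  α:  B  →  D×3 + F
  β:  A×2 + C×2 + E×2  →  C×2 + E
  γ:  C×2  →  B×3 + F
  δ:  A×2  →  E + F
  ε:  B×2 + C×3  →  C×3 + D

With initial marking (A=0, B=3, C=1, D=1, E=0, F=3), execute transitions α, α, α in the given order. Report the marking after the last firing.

(A=0, B=0, C=1, D=10, E=0, F=6)

step 1: fire α:  (A=0, B=3, C=1, D=1, E=0, F=3) → (A=0, B=2, C=1, D=4, E=0, F=4)
step 2: fire α:  (A=0, B=2, C=1, D=4, E=0, F=4) → (A=0, B=1, C=1, D=7, E=0, F=5)
step 3: fire α:  (A=0, B=1, C=1, D=7, E=0, F=5) → (A=0, B=0, C=1, D=10, E=0, F=6)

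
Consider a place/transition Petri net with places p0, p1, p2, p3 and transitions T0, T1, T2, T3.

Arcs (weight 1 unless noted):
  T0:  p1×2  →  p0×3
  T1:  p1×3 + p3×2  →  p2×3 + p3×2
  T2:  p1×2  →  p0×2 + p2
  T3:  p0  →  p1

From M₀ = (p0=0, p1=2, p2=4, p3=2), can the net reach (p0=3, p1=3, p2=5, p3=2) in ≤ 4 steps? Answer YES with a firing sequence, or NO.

NO — not reachable within 4 firings

depth 0: 1 marking
depth 1: 3 markings reached so far
depth 2: 5 markings reached so far
depth 3: 7 markings reached so far
depth 4: 11 markings reached so far
target is not among the 11 markings reachable within 4 steps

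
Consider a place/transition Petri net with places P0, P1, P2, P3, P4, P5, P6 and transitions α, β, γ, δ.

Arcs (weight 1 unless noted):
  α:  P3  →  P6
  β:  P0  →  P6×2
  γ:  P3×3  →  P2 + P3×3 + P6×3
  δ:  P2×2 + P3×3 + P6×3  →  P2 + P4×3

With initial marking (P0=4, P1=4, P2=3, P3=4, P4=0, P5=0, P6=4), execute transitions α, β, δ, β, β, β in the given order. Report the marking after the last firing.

step 1: fire α:  (P0=4, P1=4, P2=3, P3=4, P4=0, P5=0, P6=4) → (P0=4, P1=4, P2=3, P3=3, P4=0, P5=0, P6=5)
step 2: fire β:  (P0=4, P1=4, P2=3, P3=3, P4=0, P5=0, P6=5) → (P0=3, P1=4, P2=3, P3=3, P4=0, P5=0, P6=7)
step 3: fire δ:  (P0=3, P1=4, P2=3, P3=3, P4=0, P5=0, P6=7) → (P0=3, P1=4, P2=2, P3=0, P4=3, P5=0, P6=4)
step 4: fire β:  (P0=3, P1=4, P2=2, P3=0, P4=3, P5=0, P6=4) → (P0=2, P1=4, P2=2, P3=0, P4=3, P5=0, P6=6)
step 5: fire β:  (P0=2, P1=4, P2=2, P3=0, P4=3, P5=0, P6=6) → (P0=1, P1=4, P2=2, P3=0, P4=3, P5=0, P6=8)
step 6: fire β:  (P0=1, P1=4, P2=2, P3=0, P4=3, P5=0, P6=8) → (P0=0, P1=4, P2=2, P3=0, P4=3, P5=0, P6=10)

(P0=0, P1=4, P2=2, P3=0, P4=3, P5=0, P6=10)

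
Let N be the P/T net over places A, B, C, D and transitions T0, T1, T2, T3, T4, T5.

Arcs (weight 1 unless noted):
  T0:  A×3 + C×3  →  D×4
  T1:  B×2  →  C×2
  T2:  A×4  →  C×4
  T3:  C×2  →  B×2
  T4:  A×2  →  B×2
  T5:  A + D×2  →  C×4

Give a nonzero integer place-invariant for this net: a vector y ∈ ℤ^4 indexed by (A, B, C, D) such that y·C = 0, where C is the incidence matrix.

Incidence matrix C (rows=places, cols=transitions):
       T0   T1   T2   T3   T4   T5
    A  -3    0   -4    0   -2   -1
    B   0   -2    0    2    2    0
    C  -3    2    4   -2    0    4
    D   4    0    0    0    0   -2

Candidate y = [2, 2, 2, 3]; check y·C column-wise:
  col T0: 2·-3 + 2·0 + 2·-3 + 3·4 = 0
  col T1: 2·0 + 2·-2 + 2·2 + 3·0 = 0
  col T2: 2·-4 + 2·0 + 2·4 + 3·0 = 0
  col T3: 2·0 + 2·2 + 2·-2 + 3·0 = 0
  col T4: 2·-2 + 2·2 + 2·0 + 3·0 = 0
  col T5: 2·-1 + 2·0 + 2·4 + 3·-2 = 0

y = (A:2, B:2, C:2, D:3)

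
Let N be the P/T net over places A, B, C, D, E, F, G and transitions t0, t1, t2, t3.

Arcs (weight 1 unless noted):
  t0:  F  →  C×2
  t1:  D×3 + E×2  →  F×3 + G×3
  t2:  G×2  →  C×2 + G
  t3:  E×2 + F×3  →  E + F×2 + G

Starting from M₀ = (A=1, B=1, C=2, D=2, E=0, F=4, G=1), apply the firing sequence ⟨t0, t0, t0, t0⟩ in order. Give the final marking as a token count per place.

(A=1, B=1, C=10, D=2, E=0, F=0, G=1)

step 1: fire t0:  (A=1, B=1, C=2, D=2, E=0, F=4, G=1) → (A=1, B=1, C=4, D=2, E=0, F=3, G=1)
step 2: fire t0:  (A=1, B=1, C=4, D=2, E=0, F=3, G=1) → (A=1, B=1, C=6, D=2, E=0, F=2, G=1)
step 3: fire t0:  (A=1, B=1, C=6, D=2, E=0, F=2, G=1) → (A=1, B=1, C=8, D=2, E=0, F=1, G=1)
step 4: fire t0:  (A=1, B=1, C=8, D=2, E=0, F=1, G=1) → (A=1, B=1, C=10, D=2, E=0, F=0, G=1)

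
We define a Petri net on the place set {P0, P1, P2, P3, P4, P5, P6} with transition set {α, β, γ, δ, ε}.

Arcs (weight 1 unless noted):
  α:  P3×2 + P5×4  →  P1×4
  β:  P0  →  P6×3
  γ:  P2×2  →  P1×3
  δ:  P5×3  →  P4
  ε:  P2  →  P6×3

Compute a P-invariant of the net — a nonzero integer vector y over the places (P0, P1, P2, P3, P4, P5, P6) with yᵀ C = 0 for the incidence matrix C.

y = (P0:0, P1:0, P2:0, P3:2, P4:-3, P5:-1, P6:0)

Incidence matrix C (rows=places, cols=transitions):
        α    β    γ    δ    ε
   P0   0   -1    0    0    0
   P1   4    0    3    0    0
   P2   0    0   -2    0   -1
   P3  -2    0    0    0    0
   P4   0    0    0    1    0
   P5  -4    0    0   -3    0
   P6   0    3    0    0    3

Candidate y = [0, 0, 0, 2, -3, -1, 0]; check y·C column-wise:
  col α: 0·4 + 2·-2 + -3·0 + -1·-4 = 0
  col β: 0·-1 + 2·0 + -3·0 + -1·0 + 0·3 = 0
  col γ: 0·3 + 0·-2 + 2·0 + -3·0 + -1·0 = 0
  col δ: 2·0 + -3·1 + -1·-3 = 0
  col ε: 0·-1 + 2·0 + -3·0 + -1·0 + 0·3 = 0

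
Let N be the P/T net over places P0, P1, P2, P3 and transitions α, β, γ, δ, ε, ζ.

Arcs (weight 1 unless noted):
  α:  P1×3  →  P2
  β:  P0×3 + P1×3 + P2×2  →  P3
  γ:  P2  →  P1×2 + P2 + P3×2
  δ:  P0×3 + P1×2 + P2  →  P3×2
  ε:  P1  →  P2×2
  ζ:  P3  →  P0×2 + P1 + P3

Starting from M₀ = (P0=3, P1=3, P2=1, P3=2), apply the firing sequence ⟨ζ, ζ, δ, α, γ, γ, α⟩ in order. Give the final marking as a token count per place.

(P0=4, P1=1, P2=2, P3=8)

step 1: fire ζ:  (P0=3, P1=3, P2=1, P3=2) → (P0=5, P1=4, P2=1, P3=2)
step 2: fire ζ:  (P0=5, P1=4, P2=1, P3=2) → (P0=7, P1=5, P2=1, P3=2)
step 3: fire δ:  (P0=7, P1=5, P2=1, P3=2) → (P0=4, P1=3, P2=0, P3=4)
step 4: fire α:  (P0=4, P1=3, P2=0, P3=4) → (P0=4, P1=0, P2=1, P3=4)
step 5: fire γ:  (P0=4, P1=0, P2=1, P3=4) → (P0=4, P1=2, P2=1, P3=6)
step 6: fire γ:  (P0=4, P1=2, P2=1, P3=6) → (P0=4, P1=4, P2=1, P3=8)
step 7: fire α:  (P0=4, P1=4, P2=1, P3=8) → (P0=4, P1=1, P2=2, P3=8)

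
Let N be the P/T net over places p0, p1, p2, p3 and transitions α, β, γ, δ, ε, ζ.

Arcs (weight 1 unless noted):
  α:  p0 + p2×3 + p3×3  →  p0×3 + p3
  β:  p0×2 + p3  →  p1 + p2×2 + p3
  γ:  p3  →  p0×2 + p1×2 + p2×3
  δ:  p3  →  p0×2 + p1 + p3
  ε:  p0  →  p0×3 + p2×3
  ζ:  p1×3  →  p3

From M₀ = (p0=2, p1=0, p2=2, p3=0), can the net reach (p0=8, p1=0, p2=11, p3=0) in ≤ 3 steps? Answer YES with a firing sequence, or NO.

step 1: fire ε:  (p0=2, p1=0, p2=2, p3=0) → (p0=4, p1=0, p2=5, p3=0)
step 2: fire ε:  (p0=4, p1=0, p2=5, p3=0) → (p0=6, p1=0, p2=8, p3=0)
step 3: fire ε:  (p0=6, p1=0, p2=8, p3=0) → (p0=8, p1=0, p2=11, p3=0)

YES — reachable via ⟨ε, ε, ε⟩ (3 firings)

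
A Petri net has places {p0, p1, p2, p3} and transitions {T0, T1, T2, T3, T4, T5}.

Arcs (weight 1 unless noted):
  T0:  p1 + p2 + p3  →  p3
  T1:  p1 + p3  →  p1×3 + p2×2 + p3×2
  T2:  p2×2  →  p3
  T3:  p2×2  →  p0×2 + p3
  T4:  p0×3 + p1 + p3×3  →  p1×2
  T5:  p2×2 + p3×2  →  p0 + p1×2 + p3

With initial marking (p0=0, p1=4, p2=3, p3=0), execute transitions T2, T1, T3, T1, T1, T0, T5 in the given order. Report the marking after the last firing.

step 1: fire T2:  (p0=0, p1=4, p2=3, p3=0) → (p0=0, p1=4, p2=1, p3=1)
step 2: fire T1:  (p0=0, p1=4, p2=1, p3=1) → (p0=0, p1=6, p2=3, p3=2)
step 3: fire T3:  (p0=0, p1=6, p2=3, p3=2) → (p0=2, p1=6, p2=1, p3=3)
step 4: fire T1:  (p0=2, p1=6, p2=1, p3=3) → (p0=2, p1=8, p2=3, p3=4)
step 5: fire T1:  (p0=2, p1=8, p2=3, p3=4) → (p0=2, p1=10, p2=5, p3=5)
step 6: fire T0:  (p0=2, p1=10, p2=5, p3=5) → (p0=2, p1=9, p2=4, p3=5)
step 7: fire T5:  (p0=2, p1=9, p2=4, p3=5) → (p0=3, p1=11, p2=2, p3=4)

(p0=3, p1=11, p2=2, p3=4)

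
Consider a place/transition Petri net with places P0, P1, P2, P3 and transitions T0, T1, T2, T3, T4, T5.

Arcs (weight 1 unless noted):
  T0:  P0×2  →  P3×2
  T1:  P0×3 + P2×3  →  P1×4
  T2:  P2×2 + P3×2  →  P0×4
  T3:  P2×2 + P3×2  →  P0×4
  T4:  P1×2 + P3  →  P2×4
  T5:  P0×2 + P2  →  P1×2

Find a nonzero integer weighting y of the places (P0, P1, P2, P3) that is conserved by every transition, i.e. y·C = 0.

Incidence matrix C (rows=places, cols=transitions):
       T0   T1   T2   T3   T4   T5
   P0  -2   -3    4    4    0   -2
   P1   0    4    0    0   -2    2
   P2   0   -3   -2   -2    4   -1
   P3   2    0   -2   -2   -1    0

Candidate y = [2, 3, 2, 2]; check y·C column-wise:
  col T0: 2·-2 + 3·0 + 2·0 + 2·2 = 0
  col T1: 2·-3 + 3·4 + 2·-3 + 2·0 = 0
  col T2: 2·4 + 3·0 + 2·-2 + 2·-2 = 0
  col T3: 2·4 + 3·0 + 2·-2 + 2·-2 = 0
  col T4: 2·0 + 3·-2 + 2·4 + 2·-1 = 0
  col T5: 2·-2 + 3·2 + 2·-1 + 2·0 = 0

y = (P0:2, P1:3, P2:2, P3:2)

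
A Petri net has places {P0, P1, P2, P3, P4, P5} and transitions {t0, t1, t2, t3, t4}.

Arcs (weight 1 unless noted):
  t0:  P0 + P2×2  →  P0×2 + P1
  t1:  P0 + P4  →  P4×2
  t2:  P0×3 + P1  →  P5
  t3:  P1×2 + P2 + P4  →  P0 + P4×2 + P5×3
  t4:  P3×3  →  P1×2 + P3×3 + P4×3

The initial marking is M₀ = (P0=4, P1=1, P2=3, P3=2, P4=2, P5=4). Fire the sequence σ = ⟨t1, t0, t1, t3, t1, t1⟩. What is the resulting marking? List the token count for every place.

step 1: fire t1:  (P0=4, P1=1, P2=3, P3=2, P4=2, P5=4) → (P0=3, P1=1, P2=3, P3=2, P4=3, P5=4)
step 2: fire t0:  (P0=3, P1=1, P2=3, P3=2, P4=3, P5=4) → (P0=4, P1=2, P2=1, P3=2, P4=3, P5=4)
step 3: fire t1:  (P0=4, P1=2, P2=1, P3=2, P4=3, P5=4) → (P0=3, P1=2, P2=1, P3=2, P4=4, P5=4)
step 4: fire t3:  (P0=3, P1=2, P2=1, P3=2, P4=4, P5=4) → (P0=4, P1=0, P2=0, P3=2, P4=5, P5=7)
step 5: fire t1:  (P0=4, P1=0, P2=0, P3=2, P4=5, P5=7) → (P0=3, P1=0, P2=0, P3=2, P4=6, P5=7)
step 6: fire t1:  (P0=3, P1=0, P2=0, P3=2, P4=6, P5=7) → (P0=2, P1=0, P2=0, P3=2, P4=7, P5=7)

(P0=2, P1=0, P2=0, P3=2, P4=7, P5=7)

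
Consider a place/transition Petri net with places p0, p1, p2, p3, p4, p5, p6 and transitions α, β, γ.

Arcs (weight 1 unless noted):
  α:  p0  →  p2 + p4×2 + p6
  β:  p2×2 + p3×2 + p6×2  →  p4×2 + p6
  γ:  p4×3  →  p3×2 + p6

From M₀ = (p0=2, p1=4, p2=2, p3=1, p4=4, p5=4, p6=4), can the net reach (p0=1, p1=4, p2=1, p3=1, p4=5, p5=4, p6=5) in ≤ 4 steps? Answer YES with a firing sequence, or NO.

step 1: fire α:  (p0=2, p1=4, p2=2, p3=1, p4=4, p5=4, p6=4) → (p0=1, p1=4, p2=3, p3=1, p4=6, p5=4, p6=5)
step 2: fire γ:  (p0=1, p1=4, p2=3, p3=1, p4=6, p5=4, p6=5) → (p0=1, p1=4, p2=3, p3=3, p4=3, p5=4, p6=6)
step 3: fire β:  (p0=1, p1=4, p2=3, p3=3, p4=3, p5=4, p6=6) → (p0=1, p1=4, p2=1, p3=1, p4=5, p5=4, p6=5)

YES — reachable via ⟨α, γ, β⟩ (3 firings)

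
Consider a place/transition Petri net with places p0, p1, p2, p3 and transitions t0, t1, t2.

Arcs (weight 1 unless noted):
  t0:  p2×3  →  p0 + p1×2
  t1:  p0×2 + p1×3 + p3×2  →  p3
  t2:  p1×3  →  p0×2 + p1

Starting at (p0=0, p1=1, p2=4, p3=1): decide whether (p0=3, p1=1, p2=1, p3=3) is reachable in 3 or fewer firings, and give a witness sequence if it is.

depth 0: 1 marking
depth 1: 2 markings reached so far
depth 2: 3 markings reached so far
depth 3: 3 markings reached so far
(frontier empty at depth 3; search complete)
target is not among the 3 markings reachable within 3 steps

NO — not reachable within 3 firings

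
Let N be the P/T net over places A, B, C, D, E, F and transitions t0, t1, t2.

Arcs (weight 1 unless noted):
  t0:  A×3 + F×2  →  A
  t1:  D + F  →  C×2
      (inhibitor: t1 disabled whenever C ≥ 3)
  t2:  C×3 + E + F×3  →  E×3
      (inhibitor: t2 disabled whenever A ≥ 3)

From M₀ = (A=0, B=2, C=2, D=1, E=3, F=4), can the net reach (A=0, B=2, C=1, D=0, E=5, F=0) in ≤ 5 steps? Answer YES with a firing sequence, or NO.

step 1: fire t1:  (A=0, B=2, C=2, D=1, E=3, F=4) → (A=0, B=2, C=4, D=0, E=3, F=3)
step 2: fire t2:  (A=0, B=2, C=4, D=0, E=3, F=3) → (A=0, B=2, C=1, D=0, E=5, F=0)

YES — reachable via ⟨t1, t2⟩ (2 firings)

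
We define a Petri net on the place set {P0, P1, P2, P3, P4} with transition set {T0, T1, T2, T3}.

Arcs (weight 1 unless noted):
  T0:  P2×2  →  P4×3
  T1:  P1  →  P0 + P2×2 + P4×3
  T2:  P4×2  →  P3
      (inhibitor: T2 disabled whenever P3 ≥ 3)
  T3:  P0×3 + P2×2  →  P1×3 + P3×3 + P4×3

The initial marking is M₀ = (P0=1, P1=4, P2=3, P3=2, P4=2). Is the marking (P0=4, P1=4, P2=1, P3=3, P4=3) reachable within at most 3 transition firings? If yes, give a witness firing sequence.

NO — not reachable within 3 firings

depth 0: 1 marking
depth 1: 4 markings reached so far
depth 2: 8 markings reached so far
depth 3: 14 markings reached so far
target is not among the 14 markings reachable within 3 steps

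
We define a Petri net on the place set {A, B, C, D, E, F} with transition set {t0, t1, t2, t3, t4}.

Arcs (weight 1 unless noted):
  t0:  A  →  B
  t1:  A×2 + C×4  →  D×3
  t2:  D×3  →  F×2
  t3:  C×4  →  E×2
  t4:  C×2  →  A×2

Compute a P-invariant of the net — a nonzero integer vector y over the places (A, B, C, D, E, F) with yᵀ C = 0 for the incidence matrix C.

y = (A:1, B:1, C:1, D:2, E:2, F:3)

Incidence matrix C (rows=places, cols=transitions):
       t0   t1   t2   t3   t4
    A  -1   -2    0    0    2
    B   1    0    0    0    0
    C   0   -4    0   -4   -2
    D   0    3   -3    0    0
    E   0    0    0    2    0
    F   0    0    2    0    0

Candidate y = [1, 1, 1, 2, 2, 3]; check y·C column-wise:
  col t0: 1·-1 + 1·1 + 1·0 + 2·0 + 2·0 + 3·0 = 0
  col t1: 1·-2 + 1·0 + 1·-4 + 2·3 + 2·0 + 3·0 = 0
  col t2: 1·0 + 1·0 + 1·0 + 2·-3 + 2·0 + 3·2 = 0
  col t3: 1·0 + 1·0 + 1·-4 + 2·0 + 2·2 + 3·0 = 0
  col t4: 1·2 + 1·0 + 1·-2 + 2·0 + 2·0 + 3·0 = 0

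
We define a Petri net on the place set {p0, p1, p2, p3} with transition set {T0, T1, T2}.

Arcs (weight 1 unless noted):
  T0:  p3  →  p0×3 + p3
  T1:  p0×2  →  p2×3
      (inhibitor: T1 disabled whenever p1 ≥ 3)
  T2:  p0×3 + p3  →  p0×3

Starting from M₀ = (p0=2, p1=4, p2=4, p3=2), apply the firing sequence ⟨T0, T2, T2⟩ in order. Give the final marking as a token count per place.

step 1: fire T0:  (p0=2, p1=4, p2=4, p3=2) → (p0=5, p1=4, p2=4, p3=2)
step 2: fire T2:  (p0=5, p1=4, p2=4, p3=2) → (p0=5, p1=4, p2=4, p3=1)
step 3: fire T2:  (p0=5, p1=4, p2=4, p3=1) → (p0=5, p1=4, p2=4, p3=0)

(p0=5, p1=4, p2=4, p3=0)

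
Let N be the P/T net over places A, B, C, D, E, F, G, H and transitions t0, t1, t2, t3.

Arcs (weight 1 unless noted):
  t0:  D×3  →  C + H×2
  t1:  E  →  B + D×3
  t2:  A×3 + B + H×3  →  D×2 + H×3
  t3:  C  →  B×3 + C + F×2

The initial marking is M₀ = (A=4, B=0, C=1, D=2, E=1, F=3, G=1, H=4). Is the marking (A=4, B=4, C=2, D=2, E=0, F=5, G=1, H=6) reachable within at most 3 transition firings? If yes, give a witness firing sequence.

step 1: fire t1:  (A=4, B=0, C=1, D=2, E=1, F=3, G=1, H=4) → (A=4, B=1, C=1, D=5, E=0, F=3, G=1, H=4)
step 2: fire t0:  (A=4, B=1, C=1, D=5, E=0, F=3, G=1, H=4) → (A=4, B=1, C=2, D=2, E=0, F=3, G=1, H=6)
step 3: fire t3:  (A=4, B=1, C=2, D=2, E=0, F=3, G=1, H=6) → (A=4, B=4, C=2, D=2, E=0, F=5, G=1, H=6)

YES — reachable via ⟨t1, t0, t3⟩ (3 firings)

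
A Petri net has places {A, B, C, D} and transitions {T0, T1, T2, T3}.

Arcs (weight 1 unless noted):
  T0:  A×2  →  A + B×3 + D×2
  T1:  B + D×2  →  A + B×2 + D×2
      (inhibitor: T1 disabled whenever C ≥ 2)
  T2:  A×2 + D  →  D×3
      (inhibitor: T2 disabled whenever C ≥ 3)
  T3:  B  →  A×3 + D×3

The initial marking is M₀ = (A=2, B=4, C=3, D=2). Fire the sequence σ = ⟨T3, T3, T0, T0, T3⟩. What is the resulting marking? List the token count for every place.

step 1: fire T3:  (A=2, B=4, C=3, D=2) → (A=5, B=3, C=3, D=5)
step 2: fire T3:  (A=5, B=3, C=3, D=5) → (A=8, B=2, C=3, D=8)
step 3: fire T0:  (A=8, B=2, C=3, D=8) → (A=7, B=5, C=3, D=10)
step 4: fire T0:  (A=7, B=5, C=3, D=10) → (A=6, B=8, C=3, D=12)
step 5: fire T3:  (A=6, B=8, C=3, D=12) → (A=9, B=7, C=3, D=15)

(A=9, B=7, C=3, D=15)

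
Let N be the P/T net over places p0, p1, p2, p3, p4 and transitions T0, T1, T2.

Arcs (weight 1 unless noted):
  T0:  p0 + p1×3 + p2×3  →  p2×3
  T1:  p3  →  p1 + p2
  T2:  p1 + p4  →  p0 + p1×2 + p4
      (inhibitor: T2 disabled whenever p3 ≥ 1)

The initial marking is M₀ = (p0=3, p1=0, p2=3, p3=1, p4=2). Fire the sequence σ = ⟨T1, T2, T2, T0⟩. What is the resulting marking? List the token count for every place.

(p0=4, p1=0, p2=4, p3=0, p4=2)

step 1: fire T1:  (p0=3, p1=0, p2=3, p3=1, p4=2) → (p0=3, p1=1, p2=4, p3=0, p4=2)
step 2: fire T2:  (p0=3, p1=1, p2=4, p3=0, p4=2) → (p0=4, p1=2, p2=4, p3=0, p4=2)
step 3: fire T2:  (p0=4, p1=2, p2=4, p3=0, p4=2) → (p0=5, p1=3, p2=4, p3=0, p4=2)
step 4: fire T0:  (p0=5, p1=3, p2=4, p3=0, p4=2) → (p0=4, p1=0, p2=4, p3=0, p4=2)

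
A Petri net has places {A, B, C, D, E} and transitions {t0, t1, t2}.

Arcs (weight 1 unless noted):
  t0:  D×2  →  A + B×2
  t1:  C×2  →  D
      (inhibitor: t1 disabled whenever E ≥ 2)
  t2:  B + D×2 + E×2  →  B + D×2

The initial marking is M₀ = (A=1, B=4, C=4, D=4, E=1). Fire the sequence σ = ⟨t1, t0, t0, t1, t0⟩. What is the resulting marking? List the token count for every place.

step 1: fire t1:  (A=1, B=4, C=4, D=4, E=1) → (A=1, B=4, C=2, D=5, E=1)
step 2: fire t0:  (A=1, B=4, C=2, D=5, E=1) → (A=2, B=6, C=2, D=3, E=1)
step 3: fire t0:  (A=2, B=6, C=2, D=3, E=1) → (A=3, B=8, C=2, D=1, E=1)
step 4: fire t1:  (A=3, B=8, C=2, D=1, E=1) → (A=3, B=8, C=0, D=2, E=1)
step 5: fire t0:  (A=3, B=8, C=0, D=2, E=1) → (A=4, B=10, C=0, D=0, E=1)

(A=4, B=10, C=0, D=0, E=1)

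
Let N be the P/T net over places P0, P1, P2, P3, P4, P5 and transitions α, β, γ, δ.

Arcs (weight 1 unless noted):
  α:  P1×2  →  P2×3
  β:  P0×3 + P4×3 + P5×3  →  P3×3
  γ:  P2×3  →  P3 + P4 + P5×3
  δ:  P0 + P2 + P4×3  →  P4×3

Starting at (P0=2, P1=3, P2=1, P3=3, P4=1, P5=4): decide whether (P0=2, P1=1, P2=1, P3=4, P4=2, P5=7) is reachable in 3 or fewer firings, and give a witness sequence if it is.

step 1: fire α:  (P0=2, P1=3, P2=1, P3=3, P4=1, P5=4) → (P0=2, P1=1, P2=4, P3=3, P4=1, P5=4)
step 2: fire γ:  (P0=2, P1=1, P2=4, P3=3, P4=1, P5=4) → (P0=2, P1=1, P2=1, P3=4, P4=2, P5=7)

YES — reachable via ⟨α, γ⟩ (2 firings)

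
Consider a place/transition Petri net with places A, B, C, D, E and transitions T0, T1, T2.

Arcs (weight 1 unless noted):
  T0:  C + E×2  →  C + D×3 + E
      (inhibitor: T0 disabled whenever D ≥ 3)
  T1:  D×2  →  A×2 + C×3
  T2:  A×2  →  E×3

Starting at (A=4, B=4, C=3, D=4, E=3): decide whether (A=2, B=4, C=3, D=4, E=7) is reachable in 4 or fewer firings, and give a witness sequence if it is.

NO — not reachable within 4 firings

depth 0: 1 marking
depth 1: 3 markings reached so far
depth 2: 7 markings reached so far
depth 3: 11 markings reached so far
depth 4: 16 markings reached so far
target is not among the 16 markings reachable within 4 steps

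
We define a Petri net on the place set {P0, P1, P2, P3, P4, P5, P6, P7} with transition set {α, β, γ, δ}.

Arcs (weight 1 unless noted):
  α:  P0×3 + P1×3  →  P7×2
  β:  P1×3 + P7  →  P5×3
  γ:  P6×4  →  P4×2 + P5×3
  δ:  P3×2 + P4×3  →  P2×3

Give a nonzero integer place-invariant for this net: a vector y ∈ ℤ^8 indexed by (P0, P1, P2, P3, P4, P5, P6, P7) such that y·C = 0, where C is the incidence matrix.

Incidence matrix C (rows=places, cols=transitions):
        α    β    γ    δ
   P0  -3    0    0    0
   P1  -3   -3    0    0
   P2   0    0    0    3
   P3   0    0    0   -2
   P4   0    0    2   -3
   P5   0    3    3    0
   P6   0    0   -4    0
   P7   2   -1    0    0

Candidate y = [0, 0, 2, 3, 0, 0, 0, 0]; check y·C column-wise:
  col α: 0·-3 + 0·-3 + 2·0 + 3·0 + 0·2 = 0
  col β: 0·-3 + 2·0 + 3·0 + 0·3 + 0·-1 = 0
  col γ: 2·0 + 3·0 + 0·2 + 0·3 + 0·-4 = 0
  col δ: 2·3 + 3·-2 + 0·-3 = 0

y = (P0:0, P1:0, P2:2, P3:3, P4:0, P5:0, P6:0, P7:0)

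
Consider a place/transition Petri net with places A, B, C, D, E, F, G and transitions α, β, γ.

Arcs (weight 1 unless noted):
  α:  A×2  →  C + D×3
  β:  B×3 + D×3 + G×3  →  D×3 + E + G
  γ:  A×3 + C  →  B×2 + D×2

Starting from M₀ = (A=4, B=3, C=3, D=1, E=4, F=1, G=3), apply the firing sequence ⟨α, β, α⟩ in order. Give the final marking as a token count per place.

(A=0, B=0, C=5, D=7, E=5, F=1, G=1)

step 1: fire α:  (A=4, B=3, C=3, D=1, E=4, F=1, G=3) → (A=2, B=3, C=4, D=4, E=4, F=1, G=3)
step 2: fire β:  (A=2, B=3, C=4, D=4, E=4, F=1, G=3) → (A=2, B=0, C=4, D=4, E=5, F=1, G=1)
step 3: fire α:  (A=2, B=0, C=4, D=4, E=5, F=1, G=1) → (A=0, B=0, C=5, D=7, E=5, F=1, G=1)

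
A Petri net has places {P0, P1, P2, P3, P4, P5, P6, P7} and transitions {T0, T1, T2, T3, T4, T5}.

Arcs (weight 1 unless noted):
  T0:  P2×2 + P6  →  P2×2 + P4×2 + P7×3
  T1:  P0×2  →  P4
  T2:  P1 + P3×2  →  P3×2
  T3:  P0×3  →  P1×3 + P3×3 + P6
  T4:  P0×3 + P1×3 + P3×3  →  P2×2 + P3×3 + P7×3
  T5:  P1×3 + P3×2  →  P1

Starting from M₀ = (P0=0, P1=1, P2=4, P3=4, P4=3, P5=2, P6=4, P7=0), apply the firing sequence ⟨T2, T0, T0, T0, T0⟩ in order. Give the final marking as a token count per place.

(P0=0, P1=0, P2=4, P3=4, P4=11, P5=2, P6=0, P7=12)

step 1: fire T2:  (P0=0, P1=1, P2=4, P3=4, P4=3, P5=2, P6=4, P7=0) → (P0=0, P1=0, P2=4, P3=4, P4=3, P5=2, P6=4, P7=0)
step 2: fire T0:  (P0=0, P1=0, P2=4, P3=4, P4=3, P5=2, P6=4, P7=0) → (P0=0, P1=0, P2=4, P3=4, P4=5, P5=2, P6=3, P7=3)
step 3: fire T0:  (P0=0, P1=0, P2=4, P3=4, P4=5, P5=2, P6=3, P7=3) → (P0=0, P1=0, P2=4, P3=4, P4=7, P5=2, P6=2, P7=6)
step 4: fire T0:  (P0=0, P1=0, P2=4, P3=4, P4=7, P5=2, P6=2, P7=6) → (P0=0, P1=0, P2=4, P3=4, P4=9, P5=2, P6=1, P7=9)
step 5: fire T0:  (P0=0, P1=0, P2=4, P3=4, P4=9, P5=2, P6=1, P7=9) → (P0=0, P1=0, P2=4, P3=4, P4=11, P5=2, P6=0, P7=12)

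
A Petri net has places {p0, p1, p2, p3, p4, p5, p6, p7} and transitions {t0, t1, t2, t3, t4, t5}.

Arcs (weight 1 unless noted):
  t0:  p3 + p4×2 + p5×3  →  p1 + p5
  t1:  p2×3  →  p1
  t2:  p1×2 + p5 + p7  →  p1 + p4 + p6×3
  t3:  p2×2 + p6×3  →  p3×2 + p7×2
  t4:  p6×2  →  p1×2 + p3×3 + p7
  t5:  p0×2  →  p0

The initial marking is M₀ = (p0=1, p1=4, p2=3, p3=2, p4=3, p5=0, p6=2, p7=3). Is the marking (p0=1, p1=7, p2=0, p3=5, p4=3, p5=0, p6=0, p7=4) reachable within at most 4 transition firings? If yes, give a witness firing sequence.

step 1: fire t1:  (p0=1, p1=4, p2=3, p3=2, p4=3, p5=0, p6=2, p7=3) → (p0=1, p1=5, p2=0, p3=2, p4=3, p5=0, p6=2, p7=3)
step 2: fire t4:  (p0=1, p1=5, p2=0, p3=2, p4=3, p5=0, p6=2, p7=3) → (p0=1, p1=7, p2=0, p3=5, p4=3, p5=0, p6=0, p7=4)

YES — reachable via ⟨t1, t4⟩ (2 firings)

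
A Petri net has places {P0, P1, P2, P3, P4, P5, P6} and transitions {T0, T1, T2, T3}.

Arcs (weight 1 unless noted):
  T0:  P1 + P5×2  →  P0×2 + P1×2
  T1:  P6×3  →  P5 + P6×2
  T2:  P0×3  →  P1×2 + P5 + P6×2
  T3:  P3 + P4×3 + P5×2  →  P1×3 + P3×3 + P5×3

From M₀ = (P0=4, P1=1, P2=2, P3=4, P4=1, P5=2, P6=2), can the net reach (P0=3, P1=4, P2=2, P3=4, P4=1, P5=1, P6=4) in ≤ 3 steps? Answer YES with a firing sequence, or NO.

step 1: fire T0:  (P0=4, P1=1, P2=2, P3=4, P4=1, P5=2, P6=2) → (P0=6, P1=2, P2=2, P3=4, P4=1, P5=0, P6=2)
step 2: fire T2:  (P0=6, P1=2, P2=2, P3=4, P4=1, P5=0, P6=2) → (P0=3, P1=4, P2=2, P3=4, P4=1, P5=1, P6=4)

YES — reachable via ⟨T0, T2⟩ (2 firings)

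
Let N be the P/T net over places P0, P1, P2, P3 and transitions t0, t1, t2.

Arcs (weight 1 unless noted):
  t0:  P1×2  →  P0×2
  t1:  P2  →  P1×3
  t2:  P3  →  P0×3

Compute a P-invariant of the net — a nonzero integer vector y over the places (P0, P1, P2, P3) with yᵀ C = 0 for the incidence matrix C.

Incidence matrix C (rows=places, cols=transitions):
       t0   t1   t2
   P0   2    0    3
   P1  -2    3    0
   P2   0   -1    0
   P3   0    0   -1

Candidate y = [1, 1, 3, 3]; check y·C column-wise:
  col t0: 1·2 + 1·-2 + 3·0 + 3·0 = 0
  col t1: 1·0 + 1·3 + 3·-1 + 3·0 = 0
  col t2: 1·3 + 1·0 + 3·0 + 3·-1 = 0

y = (P0:1, P1:1, P2:3, P3:3)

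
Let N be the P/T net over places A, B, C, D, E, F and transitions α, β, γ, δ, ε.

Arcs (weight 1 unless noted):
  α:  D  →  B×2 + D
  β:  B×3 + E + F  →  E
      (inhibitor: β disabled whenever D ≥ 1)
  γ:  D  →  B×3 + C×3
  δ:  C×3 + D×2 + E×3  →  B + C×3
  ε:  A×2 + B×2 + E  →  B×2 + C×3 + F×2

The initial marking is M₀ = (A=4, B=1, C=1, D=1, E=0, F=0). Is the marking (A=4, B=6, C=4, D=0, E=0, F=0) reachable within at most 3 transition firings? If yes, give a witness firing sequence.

YES — reachable via ⟨α, γ⟩ (2 firings)

step 1: fire α:  (A=4, B=1, C=1, D=1, E=0, F=0) → (A=4, B=3, C=1, D=1, E=0, F=0)
step 2: fire γ:  (A=4, B=3, C=1, D=1, E=0, F=0) → (A=4, B=6, C=4, D=0, E=0, F=0)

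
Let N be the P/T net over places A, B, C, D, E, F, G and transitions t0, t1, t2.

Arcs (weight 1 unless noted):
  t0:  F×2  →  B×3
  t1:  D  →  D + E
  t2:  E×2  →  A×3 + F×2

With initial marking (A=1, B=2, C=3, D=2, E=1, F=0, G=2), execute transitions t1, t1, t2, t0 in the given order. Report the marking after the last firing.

(A=4, B=5, C=3, D=2, E=1, F=0, G=2)

step 1: fire t1:  (A=1, B=2, C=3, D=2, E=1, F=0, G=2) → (A=1, B=2, C=3, D=2, E=2, F=0, G=2)
step 2: fire t1:  (A=1, B=2, C=3, D=2, E=2, F=0, G=2) → (A=1, B=2, C=3, D=2, E=3, F=0, G=2)
step 3: fire t2:  (A=1, B=2, C=3, D=2, E=3, F=0, G=2) → (A=4, B=2, C=3, D=2, E=1, F=2, G=2)
step 4: fire t0:  (A=4, B=2, C=3, D=2, E=1, F=2, G=2) → (A=4, B=5, C=3, D=2, E=1, F=0, G=2)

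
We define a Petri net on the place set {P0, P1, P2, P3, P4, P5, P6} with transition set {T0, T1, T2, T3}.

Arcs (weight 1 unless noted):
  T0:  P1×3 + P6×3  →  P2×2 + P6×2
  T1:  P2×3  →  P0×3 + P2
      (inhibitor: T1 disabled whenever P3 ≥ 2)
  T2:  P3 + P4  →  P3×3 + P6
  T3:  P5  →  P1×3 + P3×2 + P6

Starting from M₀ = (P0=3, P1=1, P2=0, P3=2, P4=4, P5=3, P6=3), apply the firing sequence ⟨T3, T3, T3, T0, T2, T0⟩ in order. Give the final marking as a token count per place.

step 1: fire T3:  (P0=3, P1=1, P2=0, P3=2, P4=4, P5=3, P6=3) → (P0=3, P1=4, P2=0, P3=4, P4=4, P5=2, P6=4)
step 2: fire T3:  (P0=3, P1=4, P2=0, P3=4, P4=4, P5=2, P6=4) → (P0=3, P1=7, P2=0, P3=6, P4=4, P5=1, P6=5)
step 3: fire T3:  (P0=3, P1=7, P2=0, P3=6, P4=4, P5=1, P6=5) → (P0=3, P1=10, P2=0, P3=8, P4=4, P5=0, P6=6)
step 4: fire T0:  (P0=3, P1=10, P2=0, P3=8, P4=4, P5=0, P6=6) → (P0=3, P1=7, P2=2, P3=8, P4=4, P5=0, P6=5)
step 5: fire T2:  (P0=3, P1=7, P2=2, P3=8, P4=4, P5=0, P6=5) → (P0=3, P1=7, P2=2, P3=10, P4=3, P5=0, P6=6)
step 6: fire T0:  (P0=3, P1=7, P2=2, P3=10, P4=3, P5=0, P6=6) → (P0=3, P1=4, P2=4, P3=10, P4=3, P5=0, P6=5)

(P0=3, P1=4, P2=4, P3=10, P4=3, P5=0, P6=5)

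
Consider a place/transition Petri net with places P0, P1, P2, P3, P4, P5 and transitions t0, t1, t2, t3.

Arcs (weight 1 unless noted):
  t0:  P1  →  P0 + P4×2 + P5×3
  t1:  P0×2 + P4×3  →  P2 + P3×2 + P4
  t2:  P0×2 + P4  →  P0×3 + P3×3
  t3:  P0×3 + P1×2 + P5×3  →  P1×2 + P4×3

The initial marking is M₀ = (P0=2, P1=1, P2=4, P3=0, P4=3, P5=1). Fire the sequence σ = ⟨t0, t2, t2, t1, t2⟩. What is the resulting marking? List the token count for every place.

(P0=4, P1=0, P2=5, P3=11, P4=0, P5=4)

step 1: fire t0:  (P0=2, P1=1, P2=4, P3=0, P4=3, P5=1) → (P0=3, P1=0, P2=4, P3=0, P4=5, P5=4)
step 2: fire t2:  (P0=3, P1=0, P2=4, P3=0, P4=5, P5=4) → (P0=4, P1=0, P2=4, P3=3, P4=4, P5=4)
step 3: fire t2:  (P0=4, P1=0, P2=4, P3=3, P4=4, P5=4) → (P0=5, P1=0, P2=4, P3=6, P4=3, P5=4)
step 4: fire t1:  (P0=5, P1=0, P2=4, P3=6, P4=3, P5=4) → (P0=3, P1=0, P2=5, P3=8, P4=1, P5=4)
step 5: fire t2:  (P0=3, P1=0, P2=5, P3=8, P4=1, P5=4) → (P0=4, P1=0, P2=5, P3=11, P4=0, P5=4)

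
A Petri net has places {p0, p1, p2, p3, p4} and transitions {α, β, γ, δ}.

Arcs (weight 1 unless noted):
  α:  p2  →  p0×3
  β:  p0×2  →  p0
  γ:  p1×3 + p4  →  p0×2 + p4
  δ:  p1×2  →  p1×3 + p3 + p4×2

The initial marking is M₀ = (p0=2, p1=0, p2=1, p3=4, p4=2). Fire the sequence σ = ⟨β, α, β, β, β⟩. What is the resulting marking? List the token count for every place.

(p0=1, p1=0, p2=0, p3=4, p4=2)

step 1: fire β:  (p0=2, p1=0, p2=1, p3=4, p4=2) → (p0=1, p1=0, p2=1, p3=4, p4=2)
step 2: fire α:  (p0=1, p1=0, p2=1, p3=4, p4=2) → (p0=4, p1=0, p2=0, p3=4, p4=2)
step 3: fire β:  (p0=4, p1=0, p2=0, p3=4, p4=2) → (p0=3, p1=0, p2=0, p3=4, p4=2)
step 4: fire β:  (p0=3, p1=0, p2=0, p3=4, p4=2) → (p0=2, p1=0, p2=0, p3=4, p4=2)
step 5: fire β:  (p0=2, p1=0, p2=0, p3=4, p4=2) → (p0=1, p1=0, p2=0, p3=4, p4=2)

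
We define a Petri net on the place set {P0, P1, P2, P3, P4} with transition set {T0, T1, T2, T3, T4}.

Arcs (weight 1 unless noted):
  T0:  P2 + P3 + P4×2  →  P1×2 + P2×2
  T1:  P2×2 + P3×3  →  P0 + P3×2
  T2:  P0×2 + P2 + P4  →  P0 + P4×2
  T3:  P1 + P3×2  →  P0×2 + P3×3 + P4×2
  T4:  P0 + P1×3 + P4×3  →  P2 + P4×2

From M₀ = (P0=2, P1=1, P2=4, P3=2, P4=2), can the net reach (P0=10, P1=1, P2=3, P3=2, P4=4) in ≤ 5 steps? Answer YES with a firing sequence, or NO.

NO — not reachable within 5 firings

depth 0: 1 marking
depth 1: 4 markings reached so far
depth 2: 8 markings reached so far
depth 3: 14 markings reached so far
depth 4: 24 markings reached so far
depth 5: 36 markings reached so far
target is not among the 36 markings reachable within 5 steps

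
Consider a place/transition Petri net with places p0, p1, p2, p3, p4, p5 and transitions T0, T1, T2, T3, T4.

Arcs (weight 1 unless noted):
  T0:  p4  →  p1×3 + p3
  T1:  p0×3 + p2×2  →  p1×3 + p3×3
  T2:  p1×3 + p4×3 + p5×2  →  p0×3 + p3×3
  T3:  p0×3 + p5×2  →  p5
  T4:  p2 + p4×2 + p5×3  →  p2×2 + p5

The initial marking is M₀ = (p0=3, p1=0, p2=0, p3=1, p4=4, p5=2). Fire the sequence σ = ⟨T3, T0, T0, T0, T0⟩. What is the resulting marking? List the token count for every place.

step 1: fire T3:  (p0=3, p1=0, p2=0, p3=1, p4=4, p5=2) → (p0=0, p1=0, p2=0, p3=1, p4=4, p5=1)
step 2: fire T0:  (p0=0, p1=0, p2=0, p3=1, p4=4, p5=1) → (p0=0, p1=3, p2=0, p3=2, p4=3, p5=1)
step 3: fire T0:  (p0=0, p1=3, p2=0, p3=2, p4=3, p5=1) → (p0=0, p1=6, p2=0, p3=3, p4=2, p5=1)
step 4: fire T0:  (p0=0, p1=6, p2=0, p3=3, p4=2, p5=1) → (p0=0, p1=9, p2=0, p3=4, p4=1, p5=1)
step 5: fire T0:  (p0=0, p1=9, p2=0, p3=4, p4=1, p5=1) → (p0=0, p1=12, p2=0, p3=5, p4=0, p5=1)

(p0=0, p1=12, p2=0, p3=5, p4=0, p5=1)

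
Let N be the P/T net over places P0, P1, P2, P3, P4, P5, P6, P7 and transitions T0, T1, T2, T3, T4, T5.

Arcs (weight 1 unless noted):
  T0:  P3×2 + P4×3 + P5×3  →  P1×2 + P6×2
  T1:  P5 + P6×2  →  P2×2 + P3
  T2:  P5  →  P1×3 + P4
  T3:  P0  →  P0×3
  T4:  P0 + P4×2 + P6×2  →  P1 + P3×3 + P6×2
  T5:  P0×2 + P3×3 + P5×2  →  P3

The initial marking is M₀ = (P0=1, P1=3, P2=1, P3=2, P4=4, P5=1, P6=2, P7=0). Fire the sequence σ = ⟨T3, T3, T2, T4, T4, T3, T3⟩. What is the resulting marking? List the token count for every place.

(P0=7, P1=8, P2=1, P3=8, P4=1, P5=0, P6=2, P7=0)

step 1: fire T3:  (P0=1, P1=3, P2=1, P3=2, P4=4, P5=1, P6=2, P7=0) → (P0=3, P1=3, P2=1, P3=2, P4=4, P5=1, P6=2, P7=0)
step 2: fire T3:  (P0=3, P1=3, P2=1, P3=2, P4=4, P5=1, P6=2, P7=0) → (P0=5, P1=3, P2=1, P3=2, P4=4, P5=1, P6=2, P7=0)
step 3: fire T2:  (P0=5, P1=3, P2=1, P3=2, P4=4, P5=1, P6=2, P7=0) → (P0=5, P1=6, P2=1, P3=2, P4=5, P5=0, P6=2, P7=0)
step 4: fire T4:  (P0=5, P1=6, P2=1, P3=2, P4=5, P5=0, P6=2, P7=0) → (P0=4, P1=7, P2=1, P3=5, P4=3, P5=0, P6=2, P7=0)
step 5: fire T4:  (P0=4, P1=7, P2=1, P3=5, P4=3, P5=0, P6=2, P7=0) → (P0=3, P1=8, P2=1, P3=8, P4=1, P5=0, P6=2, P7=0)
step 6: fire T3:  (P0=3, P1=8, P2=1, P3=8, P4=1, P5=0, P6=2, P7=0) → (P0=5, P1=8, P2=1, P3=8, P4=1, P5=0, P6=2, P7=0)
step 7: fire T3:  (P0=5, P1=8, P2=1, P3=8, P4=1, P5=0, P6=2, P7=0) → (P0=7, P1=8, P2=1, P3=8, P4=1, P5=0, P6=2, P7=0)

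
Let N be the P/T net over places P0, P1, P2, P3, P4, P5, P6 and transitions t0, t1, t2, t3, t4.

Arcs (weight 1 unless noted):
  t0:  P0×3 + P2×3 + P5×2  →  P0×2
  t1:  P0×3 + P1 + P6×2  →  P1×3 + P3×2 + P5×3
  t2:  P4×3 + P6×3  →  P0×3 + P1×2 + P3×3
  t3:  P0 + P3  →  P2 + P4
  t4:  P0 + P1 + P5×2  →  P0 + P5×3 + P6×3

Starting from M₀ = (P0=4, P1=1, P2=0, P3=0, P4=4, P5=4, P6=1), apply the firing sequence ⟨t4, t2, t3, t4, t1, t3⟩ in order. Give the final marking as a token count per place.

step 1: fire t4:  (P0=4, P1=1, P2=0, P3=0, P4=4, P5=4, P6=1) → (P0=4, P1=0, P2=0, P3=0, P4=4, P5=5, P6=4)
step 2: fire t2:  (P0=4, P1=0, P2=0, P3=0, P4=4, P5=5, P6=4) → (P0=7, P1=2, P2=0, P3=3, P4=1, P5=5, P6=1)
step 3: fire t3:  (P0=7, P1=2, P2=0, P3=3, P4=1, P5=5, P6=1) → (P0=6, P1=2, P2=1, P3=2, P4=2, P5=5, P6=1)
step 4: fire t4:  (P0=6, P1=2, P2=1, P3=2, P4=2, P5=5, P6=1) → (P0=6, P1=1, P2=1, P3=2, P4=2, P5=6, P6=4)
step 5: fire t1:  (P0=6, P1=1, P2=1, P3=2, P4=2, P5=6, P6=4) → (P0=3, P1=3, P2=1, P3=4, P4=2, P5=9, P6=2)
step 6: fire t3:  (P0=3, P1=3, P2=1, P3=4, P4=2, P5=9, P6=2) → (P0=2, P1=3, P2=2, P3=3, P4=3, P5=9, P6=2)

(P0=2, P1=3, P2=2, P3=3, P4=3, P5=9, P6=2)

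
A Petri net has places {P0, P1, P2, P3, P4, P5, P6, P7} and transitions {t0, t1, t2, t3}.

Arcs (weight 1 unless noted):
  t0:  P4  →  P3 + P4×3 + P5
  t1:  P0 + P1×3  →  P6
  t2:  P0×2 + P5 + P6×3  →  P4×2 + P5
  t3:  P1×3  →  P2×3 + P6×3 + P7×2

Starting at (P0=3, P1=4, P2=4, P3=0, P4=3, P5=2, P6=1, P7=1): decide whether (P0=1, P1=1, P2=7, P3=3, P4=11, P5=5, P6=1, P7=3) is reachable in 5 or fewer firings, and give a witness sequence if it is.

step 1: fire t0:  (P0=3, P1=4, P2=4, P3=0, P4=3, P5=2, P6=1, P7=1) → (P0=3, P1=4, P2=4, P3=1, P4=5, P5=3, P6=1, P7=1)
step 2: fire t0:  (P0=3, P1=4, P2=4, P3=1, P4=5, P5=3, P6=1, P7=1) → (P0=3, P1=4, P2=4, P3=2, P4=7, P5=4, P6=1, P7=1)
step 3: fire t0:  (P0=3, P1=4, P2=4, P3=2, P4=7, P5=4, P6=1, P7=1) → (P0=3, P1=4, P2=4, P3=3, P4=9, P5=5, P6=1, P7=1)
step 4: fire t3:  (P0=3, P1=4, P2=4, P3=3, P4=9, P5=5, P6=1, P7=1) → (P0=3, P1=1, P2=7, P3=3, P4=9, P5=5, P6=4, P7=3)
step 5: fire t2:  (P0=3, P1=1, P2=7, P3=3, P4=9, P5=5, P6=4, P7=3) → (P0=1, P1=1, P2=7, P3=3, P4=11, P5=5, P6=1, P7=3)

YES — reachable via ⟨t0, t0, t0, t3, t2⟩ (5 firings)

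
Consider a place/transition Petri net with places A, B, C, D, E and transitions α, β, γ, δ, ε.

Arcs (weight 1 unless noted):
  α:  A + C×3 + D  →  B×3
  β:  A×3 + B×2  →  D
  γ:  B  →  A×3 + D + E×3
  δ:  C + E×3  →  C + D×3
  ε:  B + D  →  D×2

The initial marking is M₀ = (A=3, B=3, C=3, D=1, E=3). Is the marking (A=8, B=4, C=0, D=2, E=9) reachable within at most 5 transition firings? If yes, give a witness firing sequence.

YES — reachable via ⟨α, γ, γ⟩ (3 firings)

step 1: fire α:  (A=3, B=3, C=3, D=1, E=3) → (A=2, B=6, C=0, D=0, E=3)
step 2: fire γ:  (A=2, B=6, C=0, D=0, E=3) → (A=5, B=5, C=0, D=1, E=6)
step 3: fire γ:  (A=5, B=5, C=0, D=1, E=6) → (A=8, B=4, C=0, D=2, E=9)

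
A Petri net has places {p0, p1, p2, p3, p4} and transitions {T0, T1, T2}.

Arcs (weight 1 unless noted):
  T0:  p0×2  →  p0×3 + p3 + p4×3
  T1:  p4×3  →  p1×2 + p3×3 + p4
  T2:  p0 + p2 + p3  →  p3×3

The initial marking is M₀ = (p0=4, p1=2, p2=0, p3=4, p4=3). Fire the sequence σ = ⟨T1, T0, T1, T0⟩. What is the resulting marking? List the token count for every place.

(p0=6, p1=6, p2=0, p3=12, p4=5)

step 1: fire T1:  (p0=4, p1=2, p2=0, p3=4, p4=3) → (p0=4, p1=4, p2=0, p3=7, p4=1)
step 2: fire T0:  (p0=4, p1=4, p2=0, p3=7, p4=1) → (p0=5, p1=4, p2=0, p3=8, p4=4)
step 3: fire T1:  (p0=5, p1=4, p2=0, p3=8, p4=4) → (p0=5, p1=6, p2=0, p3=11, p4=2)
step 4: fire T0:  (p0=5, p1=6, p2=0, p3=11, p4=2) → (p0=6, p1=6, p2=0, p3=12, p4=5)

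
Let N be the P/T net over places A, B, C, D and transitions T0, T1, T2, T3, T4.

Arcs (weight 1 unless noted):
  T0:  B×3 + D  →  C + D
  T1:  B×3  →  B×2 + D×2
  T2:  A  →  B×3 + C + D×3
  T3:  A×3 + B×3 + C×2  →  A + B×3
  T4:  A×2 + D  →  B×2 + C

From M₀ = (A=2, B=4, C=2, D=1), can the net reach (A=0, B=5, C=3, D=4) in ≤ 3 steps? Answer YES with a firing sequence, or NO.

depth 0: 1 marking
depth 1: 5 markings reached so far
depth 2: 12 markings reached so far
depth 3: 19 markings reached so far
target is not among the 19 markings reachable within 3 steps

NO — not reachable within 3 firings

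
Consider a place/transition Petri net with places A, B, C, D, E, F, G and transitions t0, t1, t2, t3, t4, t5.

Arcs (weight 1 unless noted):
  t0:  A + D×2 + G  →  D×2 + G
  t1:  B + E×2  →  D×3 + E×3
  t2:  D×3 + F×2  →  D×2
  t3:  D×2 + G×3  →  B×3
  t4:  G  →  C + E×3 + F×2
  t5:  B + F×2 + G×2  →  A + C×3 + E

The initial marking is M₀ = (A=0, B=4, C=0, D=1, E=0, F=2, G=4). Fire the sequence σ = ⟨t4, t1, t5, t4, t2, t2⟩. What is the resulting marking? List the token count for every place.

step 1: fire t4:  (A=0, B=4, C=0, D=1, E=0, F=2, G=4) → (A=0, B=4, C=1, D=1, E=3, F=4, G=3)
step 2: fire t1:  (A=0, B=4, C=1, D=1, E=3, F=4, G=3) → (A=0, B=3, C=1, D=4, E=4, F=4, G=3)
step 3: fire t5:  (A=0, B=3, C=1, D=4, E=4, F=4, G=3) → (A=1, B=2, C=4, D=4, E=5, F=2, G=1)
step 4: fire t4:  (A=1, B=2, C=4, D=4, E=5, F=2, G=1) → (A=1, B=2, C=5, D=4, E=8, F=4, G=0)
step 5: fire t2:  (A=1, B=2, C=5, D=4, E=8, F=4, G=0) → (A=1, B=2, C=5, D=3, E=8, F=2, G=0)
step 6: fire t2:  (A=1, B=2, C=5, D=3, E=8, F=2, G=0) → (A=1, B=2, C=5, D=2, E=8, F=0, G=0)

(A=1, B=2, C=5, D=2, E=8, F=0, G=0)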